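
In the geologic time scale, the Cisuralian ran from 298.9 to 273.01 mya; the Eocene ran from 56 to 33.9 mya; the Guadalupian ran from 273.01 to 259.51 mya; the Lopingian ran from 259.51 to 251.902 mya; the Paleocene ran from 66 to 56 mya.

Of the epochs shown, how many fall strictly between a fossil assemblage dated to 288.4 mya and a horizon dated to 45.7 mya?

3

The older date is 288.4 Ma and the younger is 45.7 Ma.
Epochs with start < 288.4 and end > 45.7 Ma: Guadalupian (273.01–259.51), Lopingian (259.51–251.902), Paleocene (66–56).
That is 3 complete epochs.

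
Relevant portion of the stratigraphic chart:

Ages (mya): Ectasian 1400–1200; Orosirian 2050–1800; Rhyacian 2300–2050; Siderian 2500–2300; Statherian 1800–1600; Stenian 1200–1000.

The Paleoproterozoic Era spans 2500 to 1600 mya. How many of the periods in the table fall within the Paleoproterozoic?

Periods inside 2500–1600 Ma: Siderian, Rhyacian, Orosirian, Statherian — 4 in total.

4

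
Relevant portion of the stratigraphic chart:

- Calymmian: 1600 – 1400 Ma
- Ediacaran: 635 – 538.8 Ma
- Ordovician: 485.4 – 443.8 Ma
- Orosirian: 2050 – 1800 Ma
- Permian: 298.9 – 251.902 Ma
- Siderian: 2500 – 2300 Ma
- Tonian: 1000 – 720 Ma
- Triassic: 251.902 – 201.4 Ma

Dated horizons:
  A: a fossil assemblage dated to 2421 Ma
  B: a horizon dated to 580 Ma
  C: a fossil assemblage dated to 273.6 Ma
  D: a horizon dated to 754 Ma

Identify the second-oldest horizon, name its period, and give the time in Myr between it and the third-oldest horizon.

D, in the Tonian; 174 million years to B

Larger Ma means older, so oldest first: A 2421 > D 754 > B 580 > C 273.6.
Counting 2 along gives D (754 Ma); the excerpt puts that inside the Tonian, 1000–720 Ma.
Next in line is B (580 Ma), and 754 − 580 = 174 Myr.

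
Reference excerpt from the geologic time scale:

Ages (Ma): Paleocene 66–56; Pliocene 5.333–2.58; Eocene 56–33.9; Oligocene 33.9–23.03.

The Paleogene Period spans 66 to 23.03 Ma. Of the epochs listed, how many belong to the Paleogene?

Epochs inside 66–23.03 Ma: Paleocene, Eocene, Oligocene — 3 in total.

3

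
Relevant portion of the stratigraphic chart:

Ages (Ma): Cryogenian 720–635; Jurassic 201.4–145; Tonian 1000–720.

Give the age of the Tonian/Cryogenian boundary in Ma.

720 Ma

The Tonian ends and the Cryogenian begins at 720 Ma.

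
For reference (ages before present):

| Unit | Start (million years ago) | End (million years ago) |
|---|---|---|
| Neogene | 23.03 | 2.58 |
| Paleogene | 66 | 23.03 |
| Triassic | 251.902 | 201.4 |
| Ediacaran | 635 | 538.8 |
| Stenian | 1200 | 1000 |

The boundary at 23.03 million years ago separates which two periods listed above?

Paleogene and Neogene

The Paleogene ends at 23.03 million years ago and the Neogene begins at 23.03 million years ago, so they share that boundary.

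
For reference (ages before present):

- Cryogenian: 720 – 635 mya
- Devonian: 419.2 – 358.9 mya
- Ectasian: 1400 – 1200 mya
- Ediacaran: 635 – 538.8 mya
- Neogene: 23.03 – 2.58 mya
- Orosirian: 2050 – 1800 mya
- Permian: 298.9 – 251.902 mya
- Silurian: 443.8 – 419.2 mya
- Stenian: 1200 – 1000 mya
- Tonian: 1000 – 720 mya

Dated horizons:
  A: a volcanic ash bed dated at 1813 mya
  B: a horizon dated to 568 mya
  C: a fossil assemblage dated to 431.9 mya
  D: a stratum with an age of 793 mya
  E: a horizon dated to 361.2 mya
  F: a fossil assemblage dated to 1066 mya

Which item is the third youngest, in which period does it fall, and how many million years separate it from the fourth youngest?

Smaller Ma means younger, so youngest first: E 361.2 < C 431.9 < B 568 < D 793 < F 1066 < A 1813.
Counting 3 along gives B (568 Ma); the excerpt puts that inside the Ediacaran, 635–538.8 Ma.
Next in line is D (793 Ma), and 793 − 568 = 225 Myr.

B, in the Ediacaran; 225 million years to D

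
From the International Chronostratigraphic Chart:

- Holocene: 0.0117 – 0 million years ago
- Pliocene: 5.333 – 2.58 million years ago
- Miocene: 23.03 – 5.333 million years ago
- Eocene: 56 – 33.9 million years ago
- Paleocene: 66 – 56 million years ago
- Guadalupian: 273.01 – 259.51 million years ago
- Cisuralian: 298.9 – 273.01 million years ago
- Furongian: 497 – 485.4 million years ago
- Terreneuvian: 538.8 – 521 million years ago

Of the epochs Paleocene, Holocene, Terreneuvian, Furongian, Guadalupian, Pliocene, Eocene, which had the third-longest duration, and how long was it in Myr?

Start − end for each: Paleocene 66 − 56 = 10; Holocene 0.0117 − 0 = 0.0117; Terreneuvian 538.8 − 521 = 17.8; Furongian 497 − 485.4 = 11.6; Guadalupian 273.01 − 259.51 = 13.5; Pliocene 5.333 − 2.58 = 2.753; Eocene 56 − 33.9 = 22.1.
Ranking these from longest: Eocene > Terreneuvian > Guadalupian > Furongian > Paleocene > Pliocene > Holocene.
Position 3 in that ranking is Guadalupian, which lasted 13.5 Myr.

Guadalupian, 13.5 million years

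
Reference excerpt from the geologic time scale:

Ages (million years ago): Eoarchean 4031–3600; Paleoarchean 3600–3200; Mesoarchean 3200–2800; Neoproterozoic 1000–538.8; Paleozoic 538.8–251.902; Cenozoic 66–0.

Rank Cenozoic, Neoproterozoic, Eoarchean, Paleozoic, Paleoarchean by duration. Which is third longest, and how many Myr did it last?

Paleoarchean, 400 million years

Durations: Cenozoic 66; Neoproterozoic 461.2; Eoarchean 431; Paleozoic 286.898; Paleoarchean 400 Myr.
Sorted longest-first: Neoproterozoic (461.2), Eoarchean (431), Paleoarchean (400), Paleozoic (286.898), Cenozoic (66).
The third longest is Paleoarchean at 400 Myr.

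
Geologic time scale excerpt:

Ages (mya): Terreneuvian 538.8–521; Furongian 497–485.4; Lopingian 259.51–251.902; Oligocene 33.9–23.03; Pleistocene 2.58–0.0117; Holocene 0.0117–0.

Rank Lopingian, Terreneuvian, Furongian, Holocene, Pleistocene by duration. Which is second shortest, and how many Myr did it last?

Pleistocene, 2.5683 million years

Start − end for each: Lopingian 259.51 − 251.902 = 7.608; Terreneuvian 538.8 − 521 = 17.8; Furongian 497 − 485.4 = 11.6; Holocene 0.0117 − 0 = 0.0117; Pleistocene 2.58 − 0.0117 = 2.5683.
Ranking these from shortest: Holocene < Pleistocene < Lopingian < Furongian < Terreneuvian.
Position 2 in that ranking is Pleistocene, which lasted 2.5683 Myr.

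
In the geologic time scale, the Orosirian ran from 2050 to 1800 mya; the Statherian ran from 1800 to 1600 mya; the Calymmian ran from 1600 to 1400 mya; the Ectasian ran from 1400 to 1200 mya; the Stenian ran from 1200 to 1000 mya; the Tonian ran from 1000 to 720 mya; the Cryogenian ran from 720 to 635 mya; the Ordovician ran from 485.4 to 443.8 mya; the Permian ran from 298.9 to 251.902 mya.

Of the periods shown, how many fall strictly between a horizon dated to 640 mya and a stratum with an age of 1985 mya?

5

The older date is 1985 Ma and the younger is 640 Ma.
Periods with start < 1985 and end > 640 Ma: Statherian (1800–1600), Calymmian (1600–1400), Ectasian (1400–1200), Stenian (1200–1000), Tonian (1000–720).
That is 5 complete periods.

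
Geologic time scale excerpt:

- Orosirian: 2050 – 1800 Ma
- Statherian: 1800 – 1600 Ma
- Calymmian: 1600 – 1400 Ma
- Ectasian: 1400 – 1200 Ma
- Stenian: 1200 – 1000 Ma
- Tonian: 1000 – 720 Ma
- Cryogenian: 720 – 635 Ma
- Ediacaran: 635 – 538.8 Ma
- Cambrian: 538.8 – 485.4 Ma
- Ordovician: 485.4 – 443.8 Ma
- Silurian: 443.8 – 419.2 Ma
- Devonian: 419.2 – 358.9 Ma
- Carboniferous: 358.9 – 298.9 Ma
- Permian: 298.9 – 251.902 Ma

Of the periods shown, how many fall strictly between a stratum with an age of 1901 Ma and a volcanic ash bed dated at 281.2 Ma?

1901 Ma sits inside the Orosirian (2050–1800) and 281.2 Ma inside the Permian (298.9–251.902); neither of those is wholly between the two dates.
The listed periods lying completely between them are Statherian, Calymmian, Ectasian, Stenian, Tonian, Cryogenian, Ediacaran, Cambrian, Ordovician, Silurian, Devonian, Carboniferous — 12 in all.

12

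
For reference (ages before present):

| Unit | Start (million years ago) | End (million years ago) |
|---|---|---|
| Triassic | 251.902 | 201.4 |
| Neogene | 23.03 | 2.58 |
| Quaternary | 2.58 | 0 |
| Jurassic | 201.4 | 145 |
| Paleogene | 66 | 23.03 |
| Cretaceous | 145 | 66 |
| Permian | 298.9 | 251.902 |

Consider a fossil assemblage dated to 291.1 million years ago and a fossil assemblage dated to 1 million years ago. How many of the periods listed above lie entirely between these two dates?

291.1 Ma sits inside the Permian (298.9–251.902) and 1 Ma inside the Quaternary (2.58–0); neither of those is wholly between the two dates.
The listed periods lying completely between them are Triassic, Jurassic, Cretaceous, Paleogene, Neogene — 5 in all.

5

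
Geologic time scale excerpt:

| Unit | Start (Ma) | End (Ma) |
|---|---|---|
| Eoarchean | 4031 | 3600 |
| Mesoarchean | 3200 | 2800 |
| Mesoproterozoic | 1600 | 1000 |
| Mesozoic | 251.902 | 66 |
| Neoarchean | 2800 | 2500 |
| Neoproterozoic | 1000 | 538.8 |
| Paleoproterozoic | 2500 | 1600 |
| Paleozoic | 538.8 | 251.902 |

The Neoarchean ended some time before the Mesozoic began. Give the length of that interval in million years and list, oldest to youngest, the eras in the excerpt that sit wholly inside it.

End of Neoarchean = 2500 Ma; start of Mesozoic = 251.902 Ma.
Gap = 2500 − 251.902 = 2248.098 Myr.
Eras wholly inside 2500–251.902 Ma: Paleoproterozoic (2500–1600), Mesoproterozoic (1600–1000), Neoproterozoic (1000–538.8), Paleozoic (538.8–251.902).

2248.098 million years; Paleoproterozoic, Mesoproterozoic, Neoproterozoic, Paleozoic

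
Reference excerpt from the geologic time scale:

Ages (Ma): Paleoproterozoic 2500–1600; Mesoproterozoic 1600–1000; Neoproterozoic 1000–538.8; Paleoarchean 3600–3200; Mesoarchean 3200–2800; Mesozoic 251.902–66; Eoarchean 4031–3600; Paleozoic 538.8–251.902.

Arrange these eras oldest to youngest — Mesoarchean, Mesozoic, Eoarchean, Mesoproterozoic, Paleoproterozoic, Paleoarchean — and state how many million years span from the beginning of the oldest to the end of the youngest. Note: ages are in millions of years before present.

Start ages (Ma): Eoarchean 4031, Paleoarchean 3600, Mesoarchean 3200, Paleoproterozoic 2500, Mesoproterozoic 1600, Mesozoic 251.902.
Ordered oldest to youngest: Eoarchean, Paleoarchean, Mesoarchean, Paleoproterozoic, Mesoproterozoic, Mesozoic.
Span = 4031 − 66 = 3965 Myr.

Eoarchean, Paleoarchean, Mesoarchean, Paleoproterozoic, Mesoproterozoic, Mesozoic; total span 3965 Myr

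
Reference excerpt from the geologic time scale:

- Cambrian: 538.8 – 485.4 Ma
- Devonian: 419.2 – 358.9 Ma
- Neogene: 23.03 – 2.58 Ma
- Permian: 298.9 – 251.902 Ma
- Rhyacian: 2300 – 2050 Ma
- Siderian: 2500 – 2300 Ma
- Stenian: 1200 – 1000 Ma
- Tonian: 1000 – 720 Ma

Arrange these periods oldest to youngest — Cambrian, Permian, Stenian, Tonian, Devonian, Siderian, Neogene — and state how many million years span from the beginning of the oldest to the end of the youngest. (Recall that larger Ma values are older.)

Start ages (Ma): Siderian 2500, Stenian 1200, Tonian 1000, Cambrian 538.8, Devonian 419.2, Permian 298.9, Neogene 23.03.
Ordered oldest to youngest: Siderian, Stenian, Tonian, Cambrian, Devonian, Permian, Neogene.
Span = 2500 − 2.58 = 2497.42 Myr.

Siderian → Stenian → Tonian → Cambrian → Devonian → Permian → Neogene; total span 2497.42 Myr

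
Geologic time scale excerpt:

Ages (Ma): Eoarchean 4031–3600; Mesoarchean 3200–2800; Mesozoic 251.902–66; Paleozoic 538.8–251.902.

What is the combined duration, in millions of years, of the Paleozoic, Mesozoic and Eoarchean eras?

903.8 million years

Duration is start − end for each: (538.8 − 251.902) + (251.902 − 66) + (4031 − 3600).
That is 286.898 + 185.902 + 431, which totals 903.8 million years.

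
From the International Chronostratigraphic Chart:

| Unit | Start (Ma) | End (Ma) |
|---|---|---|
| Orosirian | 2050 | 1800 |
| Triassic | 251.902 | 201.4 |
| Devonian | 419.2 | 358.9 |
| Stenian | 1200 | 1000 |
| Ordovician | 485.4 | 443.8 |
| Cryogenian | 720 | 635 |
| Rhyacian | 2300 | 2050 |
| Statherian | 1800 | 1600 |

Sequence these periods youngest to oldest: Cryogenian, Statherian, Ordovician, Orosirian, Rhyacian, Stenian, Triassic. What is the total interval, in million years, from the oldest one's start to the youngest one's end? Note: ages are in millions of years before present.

Triassic → Ordovician → Cryogenian → Stenian → Statherian → Orosirian → Rhyacian; total span 2098.6 Myr

From the excerpt: Cryogenian 720–635; Statherian 1800–1600; Ordovician 485.4–443.8; Orosirian 2050–1800; Rhyacian 2300–2050; Stenian 1200–1000; Triassic 251.902–201.4 (Ma).
Larger Ma is earlier, so the oldest is Rhyacian and the youngest is Triassic; youngest to oldest: Triassic, Ordovician, Cryogenian, Stenian, Statherian, Orosirian, Rhyacian.
Oldest start 2300 minus youngest end 201.4 gives 2098.6 Myr overall.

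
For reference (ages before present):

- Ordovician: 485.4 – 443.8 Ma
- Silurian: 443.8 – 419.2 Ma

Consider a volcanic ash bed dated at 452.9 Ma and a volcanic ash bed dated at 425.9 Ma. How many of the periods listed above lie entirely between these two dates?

Checking each listed span, none has both start < 452.9 Ma and end > 425.9 Ma — every period straddles one of the two dates or lies outside them — so the count is 0.

0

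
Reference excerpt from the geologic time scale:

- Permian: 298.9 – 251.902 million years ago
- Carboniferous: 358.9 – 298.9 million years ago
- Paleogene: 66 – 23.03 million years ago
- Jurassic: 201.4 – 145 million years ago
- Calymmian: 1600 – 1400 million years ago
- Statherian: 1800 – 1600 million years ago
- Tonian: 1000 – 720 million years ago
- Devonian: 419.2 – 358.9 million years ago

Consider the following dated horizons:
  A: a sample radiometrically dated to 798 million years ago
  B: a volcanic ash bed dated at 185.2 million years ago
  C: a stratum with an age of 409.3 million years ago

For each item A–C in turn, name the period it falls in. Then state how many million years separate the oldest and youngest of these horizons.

Match each age against the start–end ranges in the excerpt: A = 798 Ma → Tonian (1000–720); B = 185.2 Ma → Jurassic (201.4–145); C = 409.3 Ma → Devonian (419.2–358.9).
The largest age is 798 Ma and the smallest is 185.2 Ma; their difference is 612.8 Myr.

A — Tonian; B — Jurassic; C — Devonian; span 612.8 million years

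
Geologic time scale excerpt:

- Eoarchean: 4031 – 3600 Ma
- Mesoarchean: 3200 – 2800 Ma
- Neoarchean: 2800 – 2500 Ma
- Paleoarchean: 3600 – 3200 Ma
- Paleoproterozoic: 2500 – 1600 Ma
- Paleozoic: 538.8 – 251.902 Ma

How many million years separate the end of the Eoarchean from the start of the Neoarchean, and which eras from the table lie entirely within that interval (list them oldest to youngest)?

End of Eoarchean = 3600 Ma; start of Neoarchean = 2800 Ma.
Gap = 3600 − 2800 = 800 Myr.
Eras wholly inside 3600–2800 Ma: Paleoarchean (3600–3200), Mesoarchean (3200–2800).

800 million years; Paleoarchean, Mesoarchean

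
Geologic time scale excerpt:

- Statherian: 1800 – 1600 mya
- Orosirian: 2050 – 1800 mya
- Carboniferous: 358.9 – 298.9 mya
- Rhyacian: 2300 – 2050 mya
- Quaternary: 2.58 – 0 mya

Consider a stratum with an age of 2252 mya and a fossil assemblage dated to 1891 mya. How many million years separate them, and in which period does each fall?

361 million years apart; the first in the Rhyacian, the second in the Orosirian

Elapsed time: 2252 − 1891 = 361 Myr.
2252 Ma lies within 2300–2050 Ma: Rhyacian.
1891 Ma lies within 2050–1800 Ma: Orosirian.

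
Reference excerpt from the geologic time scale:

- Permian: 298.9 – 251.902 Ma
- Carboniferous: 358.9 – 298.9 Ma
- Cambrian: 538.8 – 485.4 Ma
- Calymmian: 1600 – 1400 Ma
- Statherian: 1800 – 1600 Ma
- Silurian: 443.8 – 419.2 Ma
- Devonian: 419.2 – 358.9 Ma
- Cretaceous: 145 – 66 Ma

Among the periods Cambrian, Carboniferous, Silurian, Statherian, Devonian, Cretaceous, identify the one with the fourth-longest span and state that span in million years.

Durations: Cambrian 53.4; Carboniferous 60; Silurian 24.6; Statherian 200; Devonian 60.3; Cretaceous 79 Myr.
Sorted longest-first: Statherian (200), Cretaceous (79), Devonian (60.3), Carboniferous (60), Cambrian (53.4), Silurian (24.6).
The fourth longest is Carboniferous at 60 Myr.

Carboniferous, 60 million years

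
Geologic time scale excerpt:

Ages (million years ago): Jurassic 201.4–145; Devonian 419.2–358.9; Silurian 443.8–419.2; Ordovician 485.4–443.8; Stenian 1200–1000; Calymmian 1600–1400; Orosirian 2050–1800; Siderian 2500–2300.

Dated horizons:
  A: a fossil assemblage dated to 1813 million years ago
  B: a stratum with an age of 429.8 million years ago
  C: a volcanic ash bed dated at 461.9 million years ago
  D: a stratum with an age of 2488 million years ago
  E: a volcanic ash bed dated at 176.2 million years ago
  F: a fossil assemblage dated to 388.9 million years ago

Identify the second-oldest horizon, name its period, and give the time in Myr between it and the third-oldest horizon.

A, in the Orosirian; 1351.1 million years to C

Sorted oldest-first by Ma: D (2488), A (1813), C (461.9), B (429.8), F (388.9), E (176.2).
The second oldest is A at 1813 Ma, which lies in 2050–1800 Ma: the Orosirian.
The third oldest is C at 461.9 Ma; separation = |1813 − 461.9| = 1351.1 Myr.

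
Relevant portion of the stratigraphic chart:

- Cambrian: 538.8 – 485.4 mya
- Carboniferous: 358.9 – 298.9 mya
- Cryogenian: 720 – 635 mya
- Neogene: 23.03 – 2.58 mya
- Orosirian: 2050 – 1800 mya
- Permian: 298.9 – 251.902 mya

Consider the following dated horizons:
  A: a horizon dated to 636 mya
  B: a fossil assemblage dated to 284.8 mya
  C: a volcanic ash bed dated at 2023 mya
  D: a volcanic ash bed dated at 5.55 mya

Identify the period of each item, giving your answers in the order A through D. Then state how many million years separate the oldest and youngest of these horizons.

Match each age against the start–end ranges in the excerpt: A = 636 Ma → Cryogenian (720–635); B = 284.8 Ma → Permian (298.9–251.902); C = 2023 Ma → Orosirian (2050–1800); D = 5.55 Ma → Neogene (23.03–2.58).
The largest age is 2023 Ma and the smallest is 5.55 Ma; their difference is 2017.45 Myr.

A — Cryogenian; B — Permian; C — Orosirian; D — Neogene; span 2017.45 million years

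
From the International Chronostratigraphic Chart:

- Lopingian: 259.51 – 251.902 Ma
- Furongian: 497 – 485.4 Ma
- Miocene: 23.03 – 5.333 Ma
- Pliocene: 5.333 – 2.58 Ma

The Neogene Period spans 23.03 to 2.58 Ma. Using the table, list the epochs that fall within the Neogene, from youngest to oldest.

Epochs with both bounds inside 23.03–2.58 Ma: Pliocene (5.333–2.58), Miocene (23.03–5.333).

Pliocene, Miocene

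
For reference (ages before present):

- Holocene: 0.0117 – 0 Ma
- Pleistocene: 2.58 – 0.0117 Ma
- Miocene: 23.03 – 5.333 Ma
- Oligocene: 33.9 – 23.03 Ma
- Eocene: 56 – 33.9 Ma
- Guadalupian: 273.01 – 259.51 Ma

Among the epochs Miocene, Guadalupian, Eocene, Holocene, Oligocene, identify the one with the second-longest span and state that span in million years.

Miocene, 17.697 million years

Durations: Miocene 17.697; Guadalupian 13.5; Eocene 22.1; Holocene 0.0117; Oligocene 10.87 Myr.
Sorted longest-first: Eocene (22.1), Miocene (17.697), Guadalupian (13.5), Oligocene (10.87), Holocene (0.0117).
The second longest is Miocene at 17.697 Myr.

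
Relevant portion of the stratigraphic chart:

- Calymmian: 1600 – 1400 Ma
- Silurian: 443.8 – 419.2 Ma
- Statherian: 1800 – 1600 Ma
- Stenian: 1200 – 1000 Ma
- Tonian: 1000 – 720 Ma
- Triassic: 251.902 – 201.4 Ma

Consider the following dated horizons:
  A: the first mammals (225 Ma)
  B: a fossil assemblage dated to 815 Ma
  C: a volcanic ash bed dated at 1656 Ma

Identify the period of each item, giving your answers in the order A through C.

Match each age against the start–end ranges in the excerpt: A = 225 Ma → Triassic (251.902–201.4); B = 815 Ma → Tonian (1000–720); C = 1656 Ma → Statherian (1800–1600).

A — Triassic; B — Tonian; C — Statherian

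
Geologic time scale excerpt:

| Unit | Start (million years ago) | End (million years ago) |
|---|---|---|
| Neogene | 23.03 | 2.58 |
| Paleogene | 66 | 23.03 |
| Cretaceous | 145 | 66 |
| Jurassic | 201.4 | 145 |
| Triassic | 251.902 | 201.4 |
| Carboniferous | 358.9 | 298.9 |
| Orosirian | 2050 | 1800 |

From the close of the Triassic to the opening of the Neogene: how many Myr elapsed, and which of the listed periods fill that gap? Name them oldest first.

End of Triassic = 201.4 Ma; start of Neogene = 23.03 Ma.
Gap = 201.4 − 23.03 = 178.37 Myr.
Periods wholly inside 201.4–23.03 Ma: Jurassic (201.4–145), Cretaceous (145–66), Paleogene (66–23.03).

178.37 million years; Jurassic, Cretaceous, Paleogene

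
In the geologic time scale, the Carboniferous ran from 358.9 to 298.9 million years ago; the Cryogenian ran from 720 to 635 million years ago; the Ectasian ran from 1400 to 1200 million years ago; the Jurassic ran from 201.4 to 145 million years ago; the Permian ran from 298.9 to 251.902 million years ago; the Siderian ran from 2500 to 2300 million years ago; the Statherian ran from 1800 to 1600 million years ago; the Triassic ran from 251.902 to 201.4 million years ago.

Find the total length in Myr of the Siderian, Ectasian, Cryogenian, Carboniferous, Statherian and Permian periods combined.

791.998 million years

Each duration: Siderian = 200; Ectasian = 200; Cryogenian = 85; Carboniferous = 60; Statherian = 200; Permian = 46.998.
Sum: 200 + 200 + 85 + 60 + 200 + 46.998 = 791.998 Myr.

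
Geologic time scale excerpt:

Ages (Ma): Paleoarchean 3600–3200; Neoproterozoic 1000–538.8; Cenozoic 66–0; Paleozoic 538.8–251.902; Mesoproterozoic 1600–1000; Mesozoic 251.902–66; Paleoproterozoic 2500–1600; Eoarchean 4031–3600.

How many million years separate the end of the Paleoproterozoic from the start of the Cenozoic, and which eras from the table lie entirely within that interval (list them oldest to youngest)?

The Paleoproterozoic closes at 1600 Ma and the Cenozoic opens at 66 Ma, so the interval is 1600 − 66 = 1534 Myr.
An era fits inside if it starts at or after 1600 Ma and ends at or before 66 Ma; oldest first that gives Mesoproterozoic, Neoproterozoic, Paleozoic, Mesozoic.

1534 million years; Mesoproterozoic, Neoproterozoic, Paleozoic, Mesozoic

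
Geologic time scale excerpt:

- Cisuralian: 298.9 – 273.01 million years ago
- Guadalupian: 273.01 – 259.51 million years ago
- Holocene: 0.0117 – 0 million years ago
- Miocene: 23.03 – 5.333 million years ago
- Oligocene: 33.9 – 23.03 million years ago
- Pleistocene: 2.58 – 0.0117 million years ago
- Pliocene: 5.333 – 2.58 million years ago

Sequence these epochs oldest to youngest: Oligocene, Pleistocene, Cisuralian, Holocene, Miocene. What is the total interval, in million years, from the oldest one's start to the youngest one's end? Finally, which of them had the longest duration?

Cisuralian, Oligocene, Miocene, Pleistocene, Holocene; total span 298.9 Myr; longest is Cisuralian

Start ages (Ma): Cisuralian 298.9, Oligocene 33.9, Miocene 23.03, Pleistocene 2.58, Holocene 0.0117.
Ordered oldest to youngest: Cisuralian, Oligocene, Miocene, Pleistocene, Holocene.
Span = 298.9 − 0 = 298.9 Myr.
Durations: Oligocene 10.87, Cisuralian 25.89, Miocene 17.697, Pleistocene 2.5683, Holocene 0.0117 → longest is Cisuralian (25.89 Myr).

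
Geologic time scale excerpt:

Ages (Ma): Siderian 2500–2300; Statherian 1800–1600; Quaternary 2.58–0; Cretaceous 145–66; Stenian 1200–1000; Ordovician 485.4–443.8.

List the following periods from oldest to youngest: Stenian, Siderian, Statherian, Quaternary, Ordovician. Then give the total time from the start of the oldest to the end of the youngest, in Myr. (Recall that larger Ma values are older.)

From the excerpt: Stenian 1200–1000; Siderian 2500–2300; Statherian 1800–1600; Quaternary 2.58–0; Ordovician 485.4–443.8 (Ma).
Larger Ma is earlier, so the oldest is Siderian and the youngest is Quaternary; oldest to youngest: Siderian, Statherian, Stenian, Ordovician, Quaternary.
Oldest start 2500 minus youngest end 0 gives 2500 Myr overall.

Siderian, Statherian, Stenian, Ordovician, Quaternary; total span 2500 Myr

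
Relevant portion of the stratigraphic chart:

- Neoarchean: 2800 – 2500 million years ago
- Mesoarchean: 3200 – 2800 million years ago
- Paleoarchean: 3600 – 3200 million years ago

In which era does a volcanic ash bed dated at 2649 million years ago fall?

2649 Ma lies between 2800 and 2500 Ma, so it falls in the Neoarchean.

Neoarchean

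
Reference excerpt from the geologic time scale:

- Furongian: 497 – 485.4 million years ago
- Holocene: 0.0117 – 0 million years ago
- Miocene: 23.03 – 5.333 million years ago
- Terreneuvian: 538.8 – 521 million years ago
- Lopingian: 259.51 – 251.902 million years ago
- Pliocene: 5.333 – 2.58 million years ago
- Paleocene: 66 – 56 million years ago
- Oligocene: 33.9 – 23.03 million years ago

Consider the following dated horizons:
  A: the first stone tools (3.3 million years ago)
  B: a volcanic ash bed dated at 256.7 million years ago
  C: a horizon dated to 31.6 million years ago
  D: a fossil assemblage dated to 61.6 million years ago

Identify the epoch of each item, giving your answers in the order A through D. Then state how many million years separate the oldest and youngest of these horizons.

A — Pliocene; B — Lopingian; C — Oligocene; D — Paleocene; span 253.4 million years

A: 3.3 Ma lies in 5.333–2.58 Ma, so Pliocene.
B: 256.7 Ma lies in 259.51–251.902 Ma, so Lopingian.
C: 31.6 Ma lies in 33.9–23.03 Ma, so Oligocene.
D: 61.6 Ma lies in 66–56 Ma, so Paleocene.
Oldest = 256.7 Ma, youngest = 3.3 Ma → span 253.4 Myr.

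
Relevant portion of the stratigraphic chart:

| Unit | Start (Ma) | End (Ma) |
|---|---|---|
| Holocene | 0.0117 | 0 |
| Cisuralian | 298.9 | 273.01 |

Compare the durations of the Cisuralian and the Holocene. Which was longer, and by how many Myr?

Cisuralian, by 25.8783 million years

Cisuralian: 298.9 − 273.01 = 25.89 Myr.
Holocene: 0.0117 − 0 = 0.0117 Myr.
Difference: 25.89 − 0.0117 = 25.8783 Myr, so the Cisuralian was longer.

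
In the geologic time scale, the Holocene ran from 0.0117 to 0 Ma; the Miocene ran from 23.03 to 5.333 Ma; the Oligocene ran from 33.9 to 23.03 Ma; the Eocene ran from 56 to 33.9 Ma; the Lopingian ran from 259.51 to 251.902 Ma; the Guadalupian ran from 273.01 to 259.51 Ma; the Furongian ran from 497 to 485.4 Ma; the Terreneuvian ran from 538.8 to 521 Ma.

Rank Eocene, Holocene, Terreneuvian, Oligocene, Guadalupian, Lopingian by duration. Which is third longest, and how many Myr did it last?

Guadalupian, 13.5 million years

Durations: Eocene 22.1; Holocene 0.0117; Terreneuvian 17.8; Oligocene 10.87; Guadalupian 13.5; Lopingian 7.608 Myr.
Sorted longest-first: Eocene (22.1), Terreneuvian (17.8), Guadalupian (13.5), Oligocene (10.87), Lopingian (7.608), Holocene (0.0117).
The third longest is Guadalupian at 13.5 Myr.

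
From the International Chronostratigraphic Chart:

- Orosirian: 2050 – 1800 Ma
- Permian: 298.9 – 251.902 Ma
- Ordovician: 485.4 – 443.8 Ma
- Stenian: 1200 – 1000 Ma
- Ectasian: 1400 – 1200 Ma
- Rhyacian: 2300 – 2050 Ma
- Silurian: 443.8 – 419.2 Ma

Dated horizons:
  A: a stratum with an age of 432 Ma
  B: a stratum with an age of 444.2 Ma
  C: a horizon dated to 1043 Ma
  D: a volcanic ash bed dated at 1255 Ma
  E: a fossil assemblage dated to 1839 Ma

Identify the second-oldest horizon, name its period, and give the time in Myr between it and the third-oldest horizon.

D, in the Ectasian; 212 million years to C

Larger Ma means older, so oldest first: E 1839 > D 1255 > C 1043 > B 444.2 > A 432.
Counting 2 along gives D (1255 Ma); the excerpt puts that inside the Ectasian, 1400–1200 Ma.
Next in line is C (1043 Ma), and 1255 − 1043 = 212 Myr.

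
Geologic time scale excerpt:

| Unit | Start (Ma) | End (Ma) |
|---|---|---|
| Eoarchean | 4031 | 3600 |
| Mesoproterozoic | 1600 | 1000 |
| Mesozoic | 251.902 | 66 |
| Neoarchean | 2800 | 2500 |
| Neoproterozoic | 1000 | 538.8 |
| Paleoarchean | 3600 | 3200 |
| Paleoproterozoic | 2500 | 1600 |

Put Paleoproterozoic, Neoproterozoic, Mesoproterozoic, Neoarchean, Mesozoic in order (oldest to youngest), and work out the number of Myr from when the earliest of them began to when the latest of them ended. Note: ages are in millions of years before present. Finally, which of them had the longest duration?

Start ages (Ma): Neoarchean 2800, Paleoproterozoic 2500, Mesoproterozoic 1600, Neoproterozoic 1000, Mesozoic 251.902.
Ordered oldest to youngest: Neoarchean, Paleoproterozoic, Mesoproterozoic, Neoproterozoic, Mesozoic.
Span = 2800 − 66 = 2734 Myr.
Durations: Neoarchean 300, Mesozoic 185.902, Paleoproterozoic 900, Mesoproterozoic 600, Neoproterozoic 461.2 → longest is Paleoproterozoic (900 Myr).

Neoarchean, Paleoproterozoic, Mesoproterozoic, Neoproterozoic, Mesozoic; total span 2734 Myr; longest is Paleoproterozoic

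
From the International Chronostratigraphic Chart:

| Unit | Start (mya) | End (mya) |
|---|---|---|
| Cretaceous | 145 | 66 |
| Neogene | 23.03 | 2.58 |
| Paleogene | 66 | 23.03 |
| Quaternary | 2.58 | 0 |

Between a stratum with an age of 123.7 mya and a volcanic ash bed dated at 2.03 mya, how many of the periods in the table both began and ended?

2

123.7 Ma sits inside the Cretaceous (145–66) and 2.03 Ma inside the Quaternary (2.58–0); neither of those is wholly between the two dates.
The listed periods lying completely between them are Paleogene, Neogene — 2 in all.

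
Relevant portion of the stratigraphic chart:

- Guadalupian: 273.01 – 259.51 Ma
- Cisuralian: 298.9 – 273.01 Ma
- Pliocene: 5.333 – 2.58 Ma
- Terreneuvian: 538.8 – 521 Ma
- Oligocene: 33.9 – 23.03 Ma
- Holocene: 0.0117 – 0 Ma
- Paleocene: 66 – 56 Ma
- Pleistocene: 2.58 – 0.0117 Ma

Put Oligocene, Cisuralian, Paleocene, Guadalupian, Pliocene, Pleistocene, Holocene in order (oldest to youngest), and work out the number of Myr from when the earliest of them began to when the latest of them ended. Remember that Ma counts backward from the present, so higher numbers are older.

From the excerpt: Oligocene 33.9–23.03; Cisuralian 298.9–273.01; Paleocene 66–56; Guadalupian 273.01–259.51; Pliocene 5.333–2.58; Pleistocene 2.58–0.0117; Holocene 0.0117–0 (Ma).
Larger Ma is earlier, so the oldest is Cisuralian and the youngest is Holocene; oldest to youngest: Cisuralian, Guadalupian, Paleocene, Oligocene, Pliocene, Pleistocene, Holocene.
Oldest start 298.9 minus youngest end 0 gives 298.9 Myr overall.

Cisuralian → Guadalupian → Paleocene → Oligocene → Pliocene → Pleistocene → Holocene; total span 298.9 Myr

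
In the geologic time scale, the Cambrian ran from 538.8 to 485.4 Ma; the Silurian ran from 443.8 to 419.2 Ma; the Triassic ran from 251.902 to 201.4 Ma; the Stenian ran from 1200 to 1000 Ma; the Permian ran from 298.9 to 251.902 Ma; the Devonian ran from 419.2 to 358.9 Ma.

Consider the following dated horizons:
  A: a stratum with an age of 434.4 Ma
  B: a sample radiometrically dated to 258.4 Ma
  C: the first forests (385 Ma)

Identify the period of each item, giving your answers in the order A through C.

A — Silurian; B — Permian; C — Devonian

Match each age against the start–end ranges in the excerpt: A = 434.4 Ma → Silurian (443.8–419.2); B = 258.4 Ma → Permian (298.9–251.902); C = 385 Ma → Devonian (419.2–358.9).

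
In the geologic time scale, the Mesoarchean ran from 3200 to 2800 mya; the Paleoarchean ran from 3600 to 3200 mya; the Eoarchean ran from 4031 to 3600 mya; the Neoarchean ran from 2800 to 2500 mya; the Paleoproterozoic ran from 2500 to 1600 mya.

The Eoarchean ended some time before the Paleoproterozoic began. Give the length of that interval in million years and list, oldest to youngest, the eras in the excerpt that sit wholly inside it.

The Eoarchean closes at 3600 Ma and the Paleoproterozoic opens at 2500 Ma, so the interval is 3600 − 2500 = 1100 Myr.
An era fits inside if it starts at or after 3600 Ma and ends at or before 2500 Ma; oldest first that gives Paleoarchean, Mesoarchean, Neoarchean.

1100 million years; Paleoarchean, Mesoarchean, Neoarchean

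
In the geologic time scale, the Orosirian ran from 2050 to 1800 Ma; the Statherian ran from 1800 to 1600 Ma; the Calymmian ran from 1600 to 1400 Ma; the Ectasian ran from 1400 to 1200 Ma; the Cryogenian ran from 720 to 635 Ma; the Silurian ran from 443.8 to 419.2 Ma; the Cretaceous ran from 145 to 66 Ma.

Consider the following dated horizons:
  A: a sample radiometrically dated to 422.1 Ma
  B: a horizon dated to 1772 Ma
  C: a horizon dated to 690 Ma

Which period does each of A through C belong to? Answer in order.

A — Silurian; B — Statherian; C — Cryogenian

A: 422.1 Ma lies in 443.8–419.2 Ma, so Silurian.
B: 1772 Ma lies in 1800–1600 Ma, so Statherian.
C: 690 Ma lies in 720–635 Ma, so Cryogenian.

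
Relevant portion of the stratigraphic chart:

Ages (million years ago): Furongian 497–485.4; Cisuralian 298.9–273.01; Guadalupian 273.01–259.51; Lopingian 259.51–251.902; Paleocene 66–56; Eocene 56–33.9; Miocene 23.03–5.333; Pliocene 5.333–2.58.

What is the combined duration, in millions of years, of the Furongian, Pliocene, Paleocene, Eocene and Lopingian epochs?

Each duration: Furongian = 11.6; Pliocene = 2.753; Paleocene = 10; Eocene = 22.1; Lopingian = 7.608.
Sum: 11.6 + 2.753 + 10 + 22.1 + 7.608 = 54.061 Myr.

54.061 million years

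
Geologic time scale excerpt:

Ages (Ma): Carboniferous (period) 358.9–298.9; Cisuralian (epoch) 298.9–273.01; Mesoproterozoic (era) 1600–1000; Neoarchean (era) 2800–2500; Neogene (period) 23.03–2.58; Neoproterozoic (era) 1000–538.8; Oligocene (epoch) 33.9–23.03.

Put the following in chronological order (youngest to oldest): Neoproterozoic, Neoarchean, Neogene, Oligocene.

Read off each span (Ma): Neoproterozoic 1000–538.8; Neoarchean 2800–2500; Neogene 23.03–2.58; Oligocene 33.9–23.03.
Larger Ma is older, so oldest→youngest is Neoarchean, Neoproterozoic, Oligocene, Neogene; reverse it for youngest→oldest.

Neogene → Oligocene → Neoproterozoic → Neoarchean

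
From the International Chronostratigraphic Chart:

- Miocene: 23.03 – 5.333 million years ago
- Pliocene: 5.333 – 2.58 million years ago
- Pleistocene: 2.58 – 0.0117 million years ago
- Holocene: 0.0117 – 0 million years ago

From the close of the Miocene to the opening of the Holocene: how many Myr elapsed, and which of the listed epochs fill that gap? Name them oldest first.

5.3213 million years; Pliocene, Pleistocene

End of Miocene = 5.333 Ma; start of Holocene = 0.0117 Ma.
Gap = 5.333 − 0.0117 = 5.3213 Myr.
Epochs wholly inside 5.333–0.0117 Ma: Pliocene (5.333–2.58), Pleistocene (2.58–0.0117).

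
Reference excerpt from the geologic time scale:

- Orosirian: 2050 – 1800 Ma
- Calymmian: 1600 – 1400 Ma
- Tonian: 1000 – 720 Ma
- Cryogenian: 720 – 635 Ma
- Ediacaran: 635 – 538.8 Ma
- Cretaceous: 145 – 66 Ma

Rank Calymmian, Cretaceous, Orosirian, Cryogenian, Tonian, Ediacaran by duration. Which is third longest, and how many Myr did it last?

Calymmian, 200 million years

Durations: Calymmian 200; Cretaceous 79; Orosirian 250; Cryogenian 85; Tonian 280; Ediacaran 96.2 Myr.
Sorted longest-first: Tonian (280), Orosirian (250), Calymmian (200), Ediacaran (96.2), Cryogenian (85), Cretaceous (79).
The third longest is Calymmian at 200 Myr.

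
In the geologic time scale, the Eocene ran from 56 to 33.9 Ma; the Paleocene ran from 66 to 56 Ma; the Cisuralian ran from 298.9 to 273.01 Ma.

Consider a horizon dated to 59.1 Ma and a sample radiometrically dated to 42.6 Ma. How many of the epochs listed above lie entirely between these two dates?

0

The older date is 59.1 Ma and the younger is 42.6 Ma.
No epoch both begins after 59.1 Ma and ends before 42.6 Ma, so the count is 0.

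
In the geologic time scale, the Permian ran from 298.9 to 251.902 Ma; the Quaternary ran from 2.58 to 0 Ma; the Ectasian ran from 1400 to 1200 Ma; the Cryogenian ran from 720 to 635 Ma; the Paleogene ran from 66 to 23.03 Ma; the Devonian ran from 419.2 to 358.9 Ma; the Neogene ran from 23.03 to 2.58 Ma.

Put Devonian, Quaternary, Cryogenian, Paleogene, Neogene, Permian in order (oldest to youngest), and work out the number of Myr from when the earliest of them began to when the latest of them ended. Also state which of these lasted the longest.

Start ages (Ma): Cryogenian 720, Devonian 419.2, Permian 298.9, Paleogene 66, Neogene 23.03, Quaternary 2.58.
Ordered oldest to youngest: Cryogenian, Devonian, Permian, Paleogene, Neogene, Quaternary.
Span = 720 − 0 = 720 Myr.
Durations: Paleogene 42.97, Permian 46.998, Neogene 20.45, Devonian 60.3, Cryogenian 85, Quaternary 2.58 → longest is Cryogenian (85 Myr).

Cryogenian, Devonian, Permian, Paleogene, Neogene, Quaternary; total span 720 Myr; longest is Cryogenian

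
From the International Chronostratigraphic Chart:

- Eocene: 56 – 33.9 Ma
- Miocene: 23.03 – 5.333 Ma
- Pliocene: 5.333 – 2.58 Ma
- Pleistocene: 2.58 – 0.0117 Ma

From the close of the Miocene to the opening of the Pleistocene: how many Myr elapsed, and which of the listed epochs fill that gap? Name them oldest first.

2.753 million years; Pliocene

The Miocene closes at 5.333 Ma and the Pleistocene opens at 2.58 Ma, so the interval is 5.333 − 2.58 = 2.753 Myr.
An epoch fits inside if it starts at or after 5.333 Ma and ends at or before 2.58 Ma; oldest first that gives Pliocene.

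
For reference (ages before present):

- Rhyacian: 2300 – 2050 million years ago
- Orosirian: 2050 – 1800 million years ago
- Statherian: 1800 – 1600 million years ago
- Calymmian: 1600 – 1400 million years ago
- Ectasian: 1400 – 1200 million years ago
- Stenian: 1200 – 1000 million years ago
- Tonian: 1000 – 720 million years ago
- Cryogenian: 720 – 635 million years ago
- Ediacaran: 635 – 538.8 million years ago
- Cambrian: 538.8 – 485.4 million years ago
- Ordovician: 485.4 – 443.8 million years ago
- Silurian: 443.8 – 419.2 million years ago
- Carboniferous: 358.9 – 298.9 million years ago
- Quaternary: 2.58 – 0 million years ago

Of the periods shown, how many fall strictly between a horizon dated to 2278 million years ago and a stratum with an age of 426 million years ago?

The older date is 2278 Ma and the younger is 426 Ma.
Periods with start < 2278 and end > 426 Ma: Orosirian (2050–1800), Statherian (1800–1600), Calymmian (1600–1400), Ectasian (1400–1200), Stenian (1200–1000), Tonian (1000–720), Cryogenian (720–635), Ediacaran (635–538.8), Cambrian (538.8–485.4), Ordovician (485.4–443.8).
That is 10 complete periods.

10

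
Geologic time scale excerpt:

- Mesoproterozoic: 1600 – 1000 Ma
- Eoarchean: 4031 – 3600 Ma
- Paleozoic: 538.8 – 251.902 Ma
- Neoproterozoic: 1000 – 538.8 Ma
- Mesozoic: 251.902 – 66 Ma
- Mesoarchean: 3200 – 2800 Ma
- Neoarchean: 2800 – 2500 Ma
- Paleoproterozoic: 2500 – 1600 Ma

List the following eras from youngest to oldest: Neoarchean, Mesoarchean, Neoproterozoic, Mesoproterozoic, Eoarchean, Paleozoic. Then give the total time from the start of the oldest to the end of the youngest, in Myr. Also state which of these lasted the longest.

Start ages (Ma): Eoarchean 4031, Mesoarchean 3200, Neoarchean 2800, Mesoproterozoic 1600, Neoproterozoic 1000, Paleozoic 538.8.
Ordered youngest to oldest: Paleozoic, Neoproterozoic, Mesoproterozoic, Neoarchean, Mesoarchean, Eoarchean.
Span = 4031 − 251.902 = 3779.098 Myr.
Durations: Mesoproterozoic 600, Mesoarchean 400, Neoarchean 300, Neoproterozoic 461.2, Paleozoic 286.898, Eoarchean 431 → longest is Mesoproterozoic (600 Myr).

Paleozoic, Neoproterozoic, Mesoproterozoic, Neoarchean, Mesoarchean, Eoarchean; total span 3779.098 Myr; longest is Mesoproterozoic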